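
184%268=184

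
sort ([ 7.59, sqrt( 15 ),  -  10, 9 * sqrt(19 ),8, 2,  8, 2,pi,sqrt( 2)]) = [ - 10,sqrt( 2),2 , 2,  pi,  sqrt( 15), 7.59, 8 , 8, 9* sqrt(19 ) ]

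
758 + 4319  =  5077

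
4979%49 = 30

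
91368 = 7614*12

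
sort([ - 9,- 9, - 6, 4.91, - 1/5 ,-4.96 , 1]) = [ - 9,-9, - 6, - 4.96, - 1/5,1,  4.91]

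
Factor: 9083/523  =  31^1*293^1 *523^(- 1) 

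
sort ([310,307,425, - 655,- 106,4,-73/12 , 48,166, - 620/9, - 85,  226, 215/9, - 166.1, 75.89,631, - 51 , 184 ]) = [ - 655, - 166.1, - 106, - 85, - 620/9 , - 51, - 73/12, 4,  215/9,48,75.89, 166, 184, 226 , 307,310, 425,631 ] 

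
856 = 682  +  174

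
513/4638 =171/1546 = 0.11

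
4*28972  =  115888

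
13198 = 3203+9995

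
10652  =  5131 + 5521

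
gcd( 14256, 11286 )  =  594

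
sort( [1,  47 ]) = [1,47]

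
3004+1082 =4086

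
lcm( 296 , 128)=4736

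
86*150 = 12900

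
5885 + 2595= 8480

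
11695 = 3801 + 7894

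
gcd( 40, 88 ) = 8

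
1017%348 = 321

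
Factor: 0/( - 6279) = 0 = 0^1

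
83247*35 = 2913645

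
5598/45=124 + 2/5 = 124.40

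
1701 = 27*63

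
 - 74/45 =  -2 + 16/45 = -  1.64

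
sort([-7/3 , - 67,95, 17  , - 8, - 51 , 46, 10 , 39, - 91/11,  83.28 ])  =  [ - 67 ,-51,-91/11, - 8, - 7/3, 10, 17, 39, 46,83.28,95 ] 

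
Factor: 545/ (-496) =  -2^( - 4)*5^1*31^( - 1)*109^1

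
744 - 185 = 559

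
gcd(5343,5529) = 3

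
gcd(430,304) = 2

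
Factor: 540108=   2^2*3^4*1667^1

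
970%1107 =970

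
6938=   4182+2756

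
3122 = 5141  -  2019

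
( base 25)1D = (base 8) 46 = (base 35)13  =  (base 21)1H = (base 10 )38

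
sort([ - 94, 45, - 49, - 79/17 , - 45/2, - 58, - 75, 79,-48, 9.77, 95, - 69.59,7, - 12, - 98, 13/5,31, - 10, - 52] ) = [  -  98,-94,  -  75,-69.59,  -  58, - 52, - 49, - 48,-45/2,-12, - 10, - 79/17,13/5,7,9.77, 31,45,79,95 ]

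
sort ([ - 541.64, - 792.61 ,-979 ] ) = [ - 979 ,  -  792.61, - 541.64 ] 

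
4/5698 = 2/2849 = 0.00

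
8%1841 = 8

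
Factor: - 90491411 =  - 229^1 * 395159^1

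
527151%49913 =28021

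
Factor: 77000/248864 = 2^( - 2 )*5^3*101^(  -  1 ) = 125/404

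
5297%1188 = 545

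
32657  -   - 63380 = 96037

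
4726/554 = 2363/277 = 8.53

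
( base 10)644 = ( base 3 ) 212212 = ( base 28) N0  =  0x284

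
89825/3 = 29941 +2/3 = 29941.67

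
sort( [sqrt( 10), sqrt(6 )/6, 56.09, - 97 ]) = [-97, sqrt( 6)/6, sqrt( 10),56.09] 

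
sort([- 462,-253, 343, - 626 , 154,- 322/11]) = [ - 626, - 462, - 253, - 322/11,  154,343 ]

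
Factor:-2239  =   - 2239^1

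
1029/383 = 2+263/383 = 2.69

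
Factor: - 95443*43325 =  - 5^2*1733^1*95443^1 = - 4135067975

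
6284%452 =408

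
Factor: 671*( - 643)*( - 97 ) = 11^1*61^1*97^1 * 643^1 = 41850941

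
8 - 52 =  - 44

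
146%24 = 2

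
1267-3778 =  -2511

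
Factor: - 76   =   - 2^2 * 19^1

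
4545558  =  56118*81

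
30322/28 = 15161/14 = 1082.93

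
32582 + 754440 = 787022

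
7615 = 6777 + 838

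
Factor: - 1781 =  -13^1 * 137^1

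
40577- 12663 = 27914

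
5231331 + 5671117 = 10902448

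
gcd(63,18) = 9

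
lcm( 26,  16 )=208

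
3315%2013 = 1302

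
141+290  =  431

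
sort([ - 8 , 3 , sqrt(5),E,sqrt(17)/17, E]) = [ - 8,sqrt(17 ) /17, sqrt ( 5), E,E,3]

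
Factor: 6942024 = 2^3*3^5*3571^1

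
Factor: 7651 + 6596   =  14247 = 3^2*1583^1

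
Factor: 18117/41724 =33/76=2^( - 2) * 3^1*11^1 * 19^( - 1)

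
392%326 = 66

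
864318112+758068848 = 1622386960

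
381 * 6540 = 2491740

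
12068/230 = 6034/115= 52.47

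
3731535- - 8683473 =12415008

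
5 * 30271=151355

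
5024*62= 311488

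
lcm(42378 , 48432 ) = 339024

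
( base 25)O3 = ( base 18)1f9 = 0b1001011011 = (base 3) 211100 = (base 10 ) 603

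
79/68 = 1+11/68 = 1.16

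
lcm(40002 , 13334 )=40002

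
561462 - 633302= - 71840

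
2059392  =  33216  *62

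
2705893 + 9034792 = 11740685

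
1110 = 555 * 2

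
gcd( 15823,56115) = 1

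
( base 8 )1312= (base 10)714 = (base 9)873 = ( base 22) 1AA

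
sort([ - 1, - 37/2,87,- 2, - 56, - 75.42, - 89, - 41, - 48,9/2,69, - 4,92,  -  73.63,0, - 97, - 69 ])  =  [ - 97,  -  89, - 75.42, - 73.63, - 69,  -  56, - 48, - 41,-37/2, - 4  , - 2, - 1, 0,9/2,69, 87,  92 ] 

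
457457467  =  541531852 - 84074385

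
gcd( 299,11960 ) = 299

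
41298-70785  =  -29487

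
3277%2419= 858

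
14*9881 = 138334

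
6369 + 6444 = 12813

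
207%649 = 207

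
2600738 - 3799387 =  - 1198649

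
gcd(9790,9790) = 9790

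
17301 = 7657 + 9644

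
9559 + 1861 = 11420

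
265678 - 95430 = 170248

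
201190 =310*649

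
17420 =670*26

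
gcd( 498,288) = 6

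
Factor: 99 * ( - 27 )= - 3^5 * 11^1= - 2673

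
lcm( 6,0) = 0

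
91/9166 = 91/9166 =0.01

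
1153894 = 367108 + 786786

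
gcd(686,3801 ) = 7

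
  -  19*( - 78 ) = 1482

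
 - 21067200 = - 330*63840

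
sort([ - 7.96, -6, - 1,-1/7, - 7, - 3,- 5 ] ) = [-7.96,- 7, - 6, - 5, - 3, -1, - 1/7 ]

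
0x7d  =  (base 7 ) 236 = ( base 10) 125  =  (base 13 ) 98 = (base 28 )4d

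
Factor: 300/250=6/5 = 2^1 * 3^1*5^ ( - 1 )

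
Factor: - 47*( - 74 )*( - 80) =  -278240  =  - 2^5*5^1  *37^1*47^1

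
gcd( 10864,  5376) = 112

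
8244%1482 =834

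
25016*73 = 1826168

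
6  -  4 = 2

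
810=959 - 149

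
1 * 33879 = 33879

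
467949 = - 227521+695470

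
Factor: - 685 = - 5^1*137^1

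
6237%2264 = 1709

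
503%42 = 41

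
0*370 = 0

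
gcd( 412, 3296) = 412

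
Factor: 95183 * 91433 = 11^1*17^1*509^1*91433^1 = 8702867239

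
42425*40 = 1697000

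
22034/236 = 11017/118 = 93.36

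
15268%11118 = 4150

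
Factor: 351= 3^3*13^1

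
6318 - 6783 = -465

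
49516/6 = 8252 + 2/3 = 8252.67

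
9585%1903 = 70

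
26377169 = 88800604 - 62423435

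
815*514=418910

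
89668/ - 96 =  - 22417/24  =  - 934.04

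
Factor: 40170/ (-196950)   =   - 5^ ( - 1)*101^( -1)*103^1= - 103/505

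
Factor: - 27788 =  - 2^2*6947^1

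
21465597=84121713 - 62656116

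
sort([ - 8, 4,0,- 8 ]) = [ - 8, - 8, 0,4]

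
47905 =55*871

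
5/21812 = 5/21812 = 0.00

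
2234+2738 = 4972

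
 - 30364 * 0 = 0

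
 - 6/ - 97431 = 2/32477 =0.00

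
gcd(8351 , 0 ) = 8351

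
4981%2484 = 13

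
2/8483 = 2/8483 = 0.00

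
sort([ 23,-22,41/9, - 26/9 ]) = [-22, - 26/9,41/9,23] 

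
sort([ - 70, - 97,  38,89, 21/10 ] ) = [  -  97, - 70, 21/10, 38,  89] 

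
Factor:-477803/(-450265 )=5^ (-1) * 31^1*15413^1 * 90053^(-1) 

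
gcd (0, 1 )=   1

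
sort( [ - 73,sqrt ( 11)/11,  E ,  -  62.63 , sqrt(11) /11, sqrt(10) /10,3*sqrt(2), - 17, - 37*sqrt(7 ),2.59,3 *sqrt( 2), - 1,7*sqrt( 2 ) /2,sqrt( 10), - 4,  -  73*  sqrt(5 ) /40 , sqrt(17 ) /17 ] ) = [ - 37*sqrt( 7), - 73, - 62.63,-17 , - 73*sqrt( 5 ) /40 , - 4, - 1,sqrt( 17) /17, sqrt( 11)/11,sqrt( 11) /11, sqrt( 10)/10, 2.59,E,sqrt( 10), 3*sqrt(2)  ,  3*sqrt (2),7*sqrt ( 2 ) /2]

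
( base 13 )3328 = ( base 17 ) 17B9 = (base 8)15734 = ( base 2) 1101111011100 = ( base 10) 7132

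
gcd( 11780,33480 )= 620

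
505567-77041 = 428526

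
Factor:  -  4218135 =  - 3^1*5^1*179^1*1571^1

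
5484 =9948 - 4464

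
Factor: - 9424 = - 2^4*19^1 * 31^1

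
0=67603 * 0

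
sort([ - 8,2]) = [-8, 2]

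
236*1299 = 306564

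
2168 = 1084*2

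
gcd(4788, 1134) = 126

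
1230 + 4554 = 5784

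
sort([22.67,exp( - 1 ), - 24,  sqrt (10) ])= [ - 24,exp( - 1),sqrt( 10),22.67]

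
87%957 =87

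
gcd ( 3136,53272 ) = 8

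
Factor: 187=11^1*17^1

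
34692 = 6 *5782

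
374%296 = 78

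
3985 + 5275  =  9260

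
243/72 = 3 + 3/8 = 3.38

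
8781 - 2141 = 6640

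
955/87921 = 955/87921 = 0.01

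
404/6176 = 101/1544  =  0.07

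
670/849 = 670/849 = 0.79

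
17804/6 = 8902/3=2967.33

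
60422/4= 15105 + 1/2 = 15105.50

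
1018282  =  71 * 14342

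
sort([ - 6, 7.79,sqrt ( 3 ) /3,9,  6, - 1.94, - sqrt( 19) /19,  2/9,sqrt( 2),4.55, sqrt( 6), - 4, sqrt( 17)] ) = [ - 6,  -  4, - 1.94, - sqrt( 19) /19 , 2/9,  sqrt(3)/3,sqrt(  2 ), sqrt(6 ),  sqrt( 17) , 4.55, 6,  7.79,9 ]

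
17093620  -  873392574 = -856298954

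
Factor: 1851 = 3^1*617^1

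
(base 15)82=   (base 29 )46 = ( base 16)7A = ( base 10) 122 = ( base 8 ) 172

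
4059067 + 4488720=8547787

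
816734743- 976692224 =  - 159957481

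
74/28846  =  37/14423 = 0.00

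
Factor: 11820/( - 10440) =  - 197/174 = -2^( - 1)*3^( - 1) *29^(-1)*197^1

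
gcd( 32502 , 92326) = 2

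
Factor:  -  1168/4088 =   -  2^1*7^( - 1) = -2/7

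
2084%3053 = 2084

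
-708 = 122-830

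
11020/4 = 2755 = 2755.00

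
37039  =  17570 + 19469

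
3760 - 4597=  - 837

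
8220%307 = 238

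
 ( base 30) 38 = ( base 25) 3n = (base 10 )98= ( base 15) 68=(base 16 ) 62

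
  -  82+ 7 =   -  75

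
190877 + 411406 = 602283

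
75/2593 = 75/2593 = 0.03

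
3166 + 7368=10534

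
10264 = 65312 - 55048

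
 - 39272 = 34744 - 74016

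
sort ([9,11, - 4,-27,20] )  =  [ - 27 , - 4,9, 11, 20 ] 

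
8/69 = 8/69 = 0.12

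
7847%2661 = 2525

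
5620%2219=1182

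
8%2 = 0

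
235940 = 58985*4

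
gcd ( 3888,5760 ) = 144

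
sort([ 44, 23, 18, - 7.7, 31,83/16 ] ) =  [ - 7.7, 83/16, 18, 23,31, 44]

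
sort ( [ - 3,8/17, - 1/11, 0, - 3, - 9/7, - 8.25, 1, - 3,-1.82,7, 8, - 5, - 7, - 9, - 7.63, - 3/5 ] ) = [ - 9, - 8.25, - 7.63, - 7,-5, - 3,  -  3, - 3, - 1.82, - 9/7, - 3/5,  -  1/11,  0,8/17, 1,7,  8 ]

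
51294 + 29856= 81150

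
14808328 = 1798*8236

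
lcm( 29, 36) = 1044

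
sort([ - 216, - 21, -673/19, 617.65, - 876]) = [ - 876, - 216, - 673/19, - 21,617.65] 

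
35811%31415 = 4396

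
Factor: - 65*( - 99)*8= 51480 =2^3*3^2*5^1*11^1  *13^1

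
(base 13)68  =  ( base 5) 321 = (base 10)86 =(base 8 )126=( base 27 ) 35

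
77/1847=77/1847 = 0.04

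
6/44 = 3/22 = 0.14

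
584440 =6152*95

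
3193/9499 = 3193/9499=0.34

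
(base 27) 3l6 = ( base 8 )5310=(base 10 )2760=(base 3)10210020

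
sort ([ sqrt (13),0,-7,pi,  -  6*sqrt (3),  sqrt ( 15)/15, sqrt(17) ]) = [-6*sqrt (3), - 7, 0, sqrt(15 ) /15 , pi,sqrt( 13), sqrt ( 17) ] 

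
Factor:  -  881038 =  - 2^1*23^1*107^1*179^1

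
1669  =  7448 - 5779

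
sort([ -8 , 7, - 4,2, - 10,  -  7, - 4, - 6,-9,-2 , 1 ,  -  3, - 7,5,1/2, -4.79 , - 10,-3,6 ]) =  [ - 10, -10, - 9,  -  8, - 7, - 7, - 6,- 4.79,-4, -4,-3, -3, - 2,1/2,1, 2, 5,6,7 ]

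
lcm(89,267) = 267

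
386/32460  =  193/16230 = 0.01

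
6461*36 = 232596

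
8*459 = 3672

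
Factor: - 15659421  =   - 3^1* 5219807^1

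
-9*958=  - 8622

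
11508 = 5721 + 5787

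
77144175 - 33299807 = 43844368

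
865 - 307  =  558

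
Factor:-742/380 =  - 371/190=- 2^(-1)*5^( - 1 )*7^1*  19^( - 1)*  53^1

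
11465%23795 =11465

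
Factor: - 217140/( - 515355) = 2^2*7^1*11^1*17^( - 1)*43^( - 1 ) = 308/731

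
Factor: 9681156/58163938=4840578/29081969 = 2^1*3^2 *7^(  -  1)*149^( - 1 )*27883^( - 1) * 268921^1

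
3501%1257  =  987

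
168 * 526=88368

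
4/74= 2/37 = 0.05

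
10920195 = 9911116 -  - 1009079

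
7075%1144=211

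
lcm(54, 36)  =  108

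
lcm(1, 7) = 7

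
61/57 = 1 +4/57= 1.07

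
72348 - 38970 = 33378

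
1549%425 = 274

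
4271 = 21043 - 16772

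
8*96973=775784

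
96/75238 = 48/37619 = 0.00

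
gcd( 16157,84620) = 1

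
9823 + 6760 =16583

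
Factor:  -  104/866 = -52/433= - 2^2*13^1*433^( - 1 )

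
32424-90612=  - 58188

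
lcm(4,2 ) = 4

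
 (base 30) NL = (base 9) 870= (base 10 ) 711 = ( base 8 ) 1307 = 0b1011000111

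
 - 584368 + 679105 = 94737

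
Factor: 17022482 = 2^1*223^1 * 38167^1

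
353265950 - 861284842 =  - 508018892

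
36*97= 3492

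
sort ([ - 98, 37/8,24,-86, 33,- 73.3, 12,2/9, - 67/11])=[ - 98, - 86, - 73.3,  -  67/11,2/9  ,  37/8, 12, 24,  33]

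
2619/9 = 291 =291.00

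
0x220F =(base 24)F37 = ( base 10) 8719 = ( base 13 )3C79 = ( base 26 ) cn9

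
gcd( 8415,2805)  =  2805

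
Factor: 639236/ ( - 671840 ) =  - 647/680 = - 2^(  -  3) *5^( - 1) * 17^( - 1)*647^1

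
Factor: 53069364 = 2^2 * 3^3*487^1*1009^1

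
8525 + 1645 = 10170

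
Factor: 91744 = 2^5*47^1 * 61^1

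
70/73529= 70/73529 = 0.00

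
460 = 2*230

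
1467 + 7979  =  9446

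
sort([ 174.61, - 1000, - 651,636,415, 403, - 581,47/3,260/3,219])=[-1000,  -  651, - 581, 47/3,260/3, 174.61,219, 403, 415,636 ] 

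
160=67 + 93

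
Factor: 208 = 2^4 * 13^1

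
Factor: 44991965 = 5^1*41^2*53^1*101^1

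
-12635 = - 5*2527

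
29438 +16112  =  45550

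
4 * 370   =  1480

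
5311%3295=2016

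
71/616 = 71/616 =0.12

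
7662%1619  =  1186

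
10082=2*5041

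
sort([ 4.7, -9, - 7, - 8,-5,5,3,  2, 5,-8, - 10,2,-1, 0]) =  [ - 10,  -  9 , - 8, - 8,-7, - 5, - 1,  0, 2,  2,  3,  4.7, 5, 5]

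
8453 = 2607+5846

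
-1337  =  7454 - 8791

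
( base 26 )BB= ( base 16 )129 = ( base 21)E3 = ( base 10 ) 297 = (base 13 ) 19b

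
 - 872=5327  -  6199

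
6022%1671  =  1009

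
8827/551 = 16+ 11/551 =16.02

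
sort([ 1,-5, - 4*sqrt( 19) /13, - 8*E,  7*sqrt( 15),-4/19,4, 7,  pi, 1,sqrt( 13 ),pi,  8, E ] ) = [  -  8*E,-5, - 4*sqrt( 19 )/13,-4/19,  1,1,E,  pi,pi,sqrt(13 ),4, 7,8,  7*sqrt(15)]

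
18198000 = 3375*5392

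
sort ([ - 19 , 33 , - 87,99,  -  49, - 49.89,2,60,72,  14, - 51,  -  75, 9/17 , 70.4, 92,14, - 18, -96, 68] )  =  [ - 96, - 87, - 75, - 51,-49.89, - 49, - 19, - 18,  9/17, 2,  14 , 14, 33, 60, 68, 70.4,72 , 92, 99]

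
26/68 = 13/34 = 0.38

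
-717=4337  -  5054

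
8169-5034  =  3135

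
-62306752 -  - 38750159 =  - 23556593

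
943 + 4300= 5243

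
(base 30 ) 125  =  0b1111000101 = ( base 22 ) 1LJ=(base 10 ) 965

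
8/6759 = 8/6759 = 0.00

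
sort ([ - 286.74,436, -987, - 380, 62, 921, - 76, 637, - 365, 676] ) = [ - 987,  -  380 , - 365, - 286.74, - 76,62, 436, 637,676,921 ]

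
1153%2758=1153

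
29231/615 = 47 + 326/615 = 47.53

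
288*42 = 12096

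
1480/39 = 1480/39 =37.95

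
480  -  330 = 150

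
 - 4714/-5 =4714/5 = 942.80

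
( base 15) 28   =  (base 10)38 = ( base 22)1G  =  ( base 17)24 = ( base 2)100110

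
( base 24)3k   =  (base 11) 84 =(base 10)92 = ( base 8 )134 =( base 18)52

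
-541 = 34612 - 35153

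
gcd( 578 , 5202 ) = 578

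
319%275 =44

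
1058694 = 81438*13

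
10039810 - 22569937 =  -12530127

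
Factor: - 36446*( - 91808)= 3346034368  =  2^6 *19^1*151^1*18223^1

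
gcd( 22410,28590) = 30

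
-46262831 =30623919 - 76886750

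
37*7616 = 281792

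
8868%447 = 375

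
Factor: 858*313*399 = 107153046 = 2^1*3^2*7^1*11^1*13^1*19^1*313^1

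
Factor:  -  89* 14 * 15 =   -  18690 = - 2^1*3^1*5^1 * 7^1*89^1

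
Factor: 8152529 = 7^1*11^1*239^1*443^1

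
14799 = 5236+9563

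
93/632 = 93/632 = 0.15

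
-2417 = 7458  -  9875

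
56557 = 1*56557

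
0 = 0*5210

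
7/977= 7/977 = 0.01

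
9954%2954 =1092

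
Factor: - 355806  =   - 2^1*3^3 * 11^1*599^1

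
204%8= 4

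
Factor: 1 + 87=2^3*11^1 = 88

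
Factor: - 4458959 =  - 4458959^1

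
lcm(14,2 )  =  14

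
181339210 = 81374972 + 99964238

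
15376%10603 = 4773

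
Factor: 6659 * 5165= 34393735=5^1*1033^1*6659^1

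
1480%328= 168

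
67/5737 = 67/5737  =  0.01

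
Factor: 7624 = 2^3 * 953^1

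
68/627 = 68/627 = 0.11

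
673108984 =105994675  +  567114309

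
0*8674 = 0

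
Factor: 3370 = 2^1*5^1*337^1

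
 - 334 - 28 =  -362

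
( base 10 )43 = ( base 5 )133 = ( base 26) 1H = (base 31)1C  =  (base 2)101011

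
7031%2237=320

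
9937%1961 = 132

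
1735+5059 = 6794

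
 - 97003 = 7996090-8093093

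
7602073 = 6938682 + 663391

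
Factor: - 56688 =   -  2^4 * 3^1*1181^1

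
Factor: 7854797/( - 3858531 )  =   - 3^( - 1 )*1286177^( - 1)*7854797^1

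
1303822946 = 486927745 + 816895201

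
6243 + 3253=9496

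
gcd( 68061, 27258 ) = 21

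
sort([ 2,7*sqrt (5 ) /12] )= [7*sqrt( 5) /12 , 2]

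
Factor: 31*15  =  3^1*5^1*31^1 =465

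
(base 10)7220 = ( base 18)1452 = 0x1C34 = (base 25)bdk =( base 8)16064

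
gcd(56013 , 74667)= 3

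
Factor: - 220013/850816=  - 2^( - 7)*17^( - 2)*23^( - 1)*220013^1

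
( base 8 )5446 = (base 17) 9ef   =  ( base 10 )2854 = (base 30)354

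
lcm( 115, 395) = 9085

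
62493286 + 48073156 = 110566442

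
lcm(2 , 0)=0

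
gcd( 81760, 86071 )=1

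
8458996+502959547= 511418543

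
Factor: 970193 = 7^1*138599^1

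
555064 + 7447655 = 8002719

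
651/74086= 651/74086=0.01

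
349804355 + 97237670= 447042025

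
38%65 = 38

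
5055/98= 51 + 57/98=51.58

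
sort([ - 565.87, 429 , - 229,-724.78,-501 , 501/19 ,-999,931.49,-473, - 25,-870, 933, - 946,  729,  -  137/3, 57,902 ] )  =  [-999, - 946, - 870, - 724.78,-565.87, - 501,-473, - 229 ,-137/3,-25, 501/19, 57, 429,729,902 , 931.49, 933]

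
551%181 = 8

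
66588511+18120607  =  84709118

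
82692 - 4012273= -3929581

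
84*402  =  33768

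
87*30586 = 2660982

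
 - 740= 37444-38184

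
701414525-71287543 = 630126982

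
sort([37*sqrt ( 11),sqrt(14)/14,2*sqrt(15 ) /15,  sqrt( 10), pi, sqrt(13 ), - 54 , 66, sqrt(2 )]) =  [ - 54,sqrt(14)/14, 2*sqrt (15)/15,  sqrt(2 ) , pi , sqrt( 10 ),sqrt (13),66, 37*sqrt(11 )]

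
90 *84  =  7560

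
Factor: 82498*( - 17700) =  - 1460214600 = -  2^3 * 3^1*5^2 * 13^1*19^1*59^1*167^1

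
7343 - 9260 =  - 1917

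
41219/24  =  41219/24 = 1717.46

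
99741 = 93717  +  6024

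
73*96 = 7008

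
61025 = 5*12205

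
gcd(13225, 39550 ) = 25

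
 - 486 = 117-603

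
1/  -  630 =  - 1/630 = - 0.00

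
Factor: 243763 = 13^1*17^1*1103^1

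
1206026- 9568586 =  - 8362560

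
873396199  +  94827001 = 968223200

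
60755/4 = 60755/4 = 15188.75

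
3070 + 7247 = 10317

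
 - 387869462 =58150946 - 446020408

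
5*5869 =29345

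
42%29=13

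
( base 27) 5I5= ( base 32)418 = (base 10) 4136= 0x1028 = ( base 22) 8c0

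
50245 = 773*65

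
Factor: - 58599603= - 3^2*569^1* 11443^1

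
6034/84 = 71 +5/6=71.83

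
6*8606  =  51636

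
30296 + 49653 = 79949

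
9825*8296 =81508200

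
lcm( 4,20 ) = 20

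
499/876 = 499/876 = 0.57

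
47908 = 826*58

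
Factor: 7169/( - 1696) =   -  2^( - 5) * 53^ ( - 1 )*67^1*107^1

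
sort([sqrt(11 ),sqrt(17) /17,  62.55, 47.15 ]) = [ sqrt(17)/17,sqrt(11),47.15, 62.55]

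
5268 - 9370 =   -  4102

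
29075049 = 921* 31569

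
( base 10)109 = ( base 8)155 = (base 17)67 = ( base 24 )4D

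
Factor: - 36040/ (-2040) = 53/3 = 3^ ( - 1)*53^1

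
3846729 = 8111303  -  4264574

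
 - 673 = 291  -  964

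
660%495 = 165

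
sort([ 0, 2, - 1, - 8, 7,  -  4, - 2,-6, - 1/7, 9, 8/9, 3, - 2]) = [-8, - 6, -4,-2, - 2, - 1, - 1/7, 0, 8/9, 2, 3, 7, 9] 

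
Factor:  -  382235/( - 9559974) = 2^( - 1)*3^( - 1 )*5^1*7^1*67^1*163^1*1593329^ ( - 1)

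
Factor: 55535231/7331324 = 2^(-2 )*7^( - 1)*11^(  -  1)*13^( -1 )*43^1*103^1*1831^( -1 )*12539^1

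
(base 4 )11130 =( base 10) 348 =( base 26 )da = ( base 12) 250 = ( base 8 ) 534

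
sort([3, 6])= [ 3,6]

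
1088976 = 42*25928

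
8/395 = 8/395 = 0.02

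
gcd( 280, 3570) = 70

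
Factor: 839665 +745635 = 2^2*5^2*83^1 *191^1 = 1585300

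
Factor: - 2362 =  - 2^1*1181^1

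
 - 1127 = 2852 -3979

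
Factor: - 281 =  - 281^1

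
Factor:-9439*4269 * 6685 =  - 3^1*5^1*7^1*191^1* 1423^1*9439^1=- 269372683335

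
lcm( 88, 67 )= 5896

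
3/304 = 3/304 =0.01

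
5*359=1795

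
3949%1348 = 1253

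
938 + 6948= 7886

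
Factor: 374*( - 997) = -372878 = - 2^1*11^1*17^1*997^1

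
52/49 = 1  +  3/49 = 1.06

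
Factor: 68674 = 2^1*34337^1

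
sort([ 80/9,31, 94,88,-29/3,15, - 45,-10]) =[ - 45, - 10, - 29/3, 80/9,15, 31,88,94 ]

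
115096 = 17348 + 97748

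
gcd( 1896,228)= 12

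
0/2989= 0 = 0.00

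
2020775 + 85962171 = 87982946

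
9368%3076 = 140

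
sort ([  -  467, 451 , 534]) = [-467, 451, 534]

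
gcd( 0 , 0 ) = 0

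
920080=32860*28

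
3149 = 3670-521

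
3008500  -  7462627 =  - 4454127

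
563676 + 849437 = 1413113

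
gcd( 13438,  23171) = 1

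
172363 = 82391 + 89972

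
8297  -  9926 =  - 1629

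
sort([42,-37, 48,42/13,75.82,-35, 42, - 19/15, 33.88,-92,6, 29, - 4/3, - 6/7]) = [ - 92, - 37, - 35,-4/3,-19/15, - 6/7,42/13, 6, 29, 33.88, 42, 42,48,  75.82 ] 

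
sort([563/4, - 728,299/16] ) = [ - 728, 299/16 , 563/4] 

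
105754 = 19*5566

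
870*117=101790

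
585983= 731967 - 145984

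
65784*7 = 460488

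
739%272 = 195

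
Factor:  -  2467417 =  - 23^1*107279^1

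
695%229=8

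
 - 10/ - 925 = 2/185= 0.01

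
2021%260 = 201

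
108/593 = 108/593 = 0.18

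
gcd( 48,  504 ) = 24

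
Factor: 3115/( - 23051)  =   - 5/37 = -  5^1  *37^( - 1 ) 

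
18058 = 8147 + 9911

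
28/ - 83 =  - 28/83 = -0.34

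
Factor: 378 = 2^1*3^3*7^1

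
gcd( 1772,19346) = 2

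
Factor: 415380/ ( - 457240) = -2^( - 1) * 3^1 * 43^1 * 71^( - 1 ) = -129/142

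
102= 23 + 79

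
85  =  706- 621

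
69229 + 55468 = 124697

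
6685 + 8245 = 14930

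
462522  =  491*942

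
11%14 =11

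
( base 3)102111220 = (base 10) 8394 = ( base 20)10JE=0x20CA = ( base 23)FJM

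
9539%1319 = 306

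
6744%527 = 420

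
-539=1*(-539 ) 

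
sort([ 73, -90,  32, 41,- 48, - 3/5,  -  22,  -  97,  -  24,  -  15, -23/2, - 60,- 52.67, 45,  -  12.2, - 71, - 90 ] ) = [ - 97,  -  90, -90,  -  71,-60,-52.67,-48,  -  24, - 22,  -  15, - 12.2, - 23/2, - 3/5,32, 41, 45, 73]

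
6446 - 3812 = 2634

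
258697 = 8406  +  250291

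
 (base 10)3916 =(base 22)820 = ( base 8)7514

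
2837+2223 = 5060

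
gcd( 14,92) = 2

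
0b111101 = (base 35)1Q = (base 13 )49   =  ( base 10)61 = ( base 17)3A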